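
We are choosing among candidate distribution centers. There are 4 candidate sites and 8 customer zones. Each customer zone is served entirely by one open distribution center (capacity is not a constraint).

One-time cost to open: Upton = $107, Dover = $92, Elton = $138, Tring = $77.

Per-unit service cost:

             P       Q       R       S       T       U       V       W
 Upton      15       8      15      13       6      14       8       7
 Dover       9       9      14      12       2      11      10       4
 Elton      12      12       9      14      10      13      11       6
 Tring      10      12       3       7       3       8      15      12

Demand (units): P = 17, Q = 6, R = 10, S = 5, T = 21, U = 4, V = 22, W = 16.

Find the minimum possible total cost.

Minimum total cost: 799

For any fixed open set, each customer zone goes to its cheapest open site; total = fixed + service.
{Dover, Tring}: P→Dover 9·17=153, Q→Dover 9·6=54, R→Tring 3·10=30, S→Tring 7·5=35, T→Dover 2·21=42, U→Tring 8·4=32, V→Dover 10·22=220, W→Dover 4·16=64. Service 630; fixed 169; total 799.
{Upton, Tring}: P→Tring 10·17=170, Q→Upton 8·6=48, R→Tring 3·10=30, S→Tring 7·5=35, T→Tring 3·21=63, U→Tring 8·4=32, V→Upton 8·22=176, W→Upton 7·16=112. Service 666; fixed 184; total 850.
{Upton, Dover, Tring}: service 580 + fixed 276 = 856
{Upton, Dover, Elton, Tring}: service 580 + fixed 414 = 994
No other subset beats 799.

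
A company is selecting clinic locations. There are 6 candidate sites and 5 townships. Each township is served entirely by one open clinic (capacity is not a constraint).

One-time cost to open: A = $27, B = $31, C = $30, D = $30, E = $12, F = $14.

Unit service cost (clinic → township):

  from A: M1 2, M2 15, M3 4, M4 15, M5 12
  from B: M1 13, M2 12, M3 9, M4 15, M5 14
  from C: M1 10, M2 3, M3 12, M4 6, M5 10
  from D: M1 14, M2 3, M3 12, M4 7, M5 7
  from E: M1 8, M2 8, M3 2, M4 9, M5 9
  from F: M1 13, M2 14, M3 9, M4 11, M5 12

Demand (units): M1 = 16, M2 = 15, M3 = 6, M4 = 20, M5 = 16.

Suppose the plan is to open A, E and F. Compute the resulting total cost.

Total cost: 541

Each township is assigned to its cheapest site among the open ones.
{A, E, F}: M1→A 2·16=32, M2→E 8·15=120, M3→E 2·6=12, M4→E 9·20=180, M5→E 9·16=144. Service 488; fixed 53; total 541.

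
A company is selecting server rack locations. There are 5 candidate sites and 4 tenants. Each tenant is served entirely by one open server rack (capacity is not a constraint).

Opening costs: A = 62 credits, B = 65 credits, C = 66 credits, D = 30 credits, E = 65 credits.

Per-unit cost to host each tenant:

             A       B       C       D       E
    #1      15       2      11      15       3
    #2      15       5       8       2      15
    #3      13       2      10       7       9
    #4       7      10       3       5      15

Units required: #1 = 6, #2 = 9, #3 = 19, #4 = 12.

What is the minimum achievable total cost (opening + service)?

For any fixed open set, each tenant goes to its cheapest open site; total = fixed + service.
{B, D}: #1→B 2·6=12, #2→D 2·9=18, #3→B 2·19=38, #4→D 5·12=60. Service 128; fixed 95; total 223.
{B, C}: service 131 + fixed 131 = 262
{B, C, D}: service 104 + fixed 161 = 265
{A, B, C, D, E}: service 104 + fixed 288 = 392
No other subset beats 223.

Minimum total cost: 223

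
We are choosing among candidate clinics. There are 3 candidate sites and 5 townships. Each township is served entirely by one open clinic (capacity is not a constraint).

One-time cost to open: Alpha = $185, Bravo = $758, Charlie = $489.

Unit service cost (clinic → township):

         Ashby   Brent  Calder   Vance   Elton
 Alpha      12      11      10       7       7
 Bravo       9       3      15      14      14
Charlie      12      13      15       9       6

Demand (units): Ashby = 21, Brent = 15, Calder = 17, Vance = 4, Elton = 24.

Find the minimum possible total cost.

For any fixed open set, each township goes to its cheapest open site; total = fixed + service.
{Alpha}: Ashby→Alpha 12·21=252, Brent→Alpha 11·15=165, Calder→Alpha 10·17=170, Vance→Alpha 7·4=28, Elton→Alpha 7·24=168. Service 783; fixed 185; total 968.
{Charlie}: Ashby→Charlie 12·21=252, Brent→Charlie 13·15=195, Calder→Charlie 15·17=255, Vance→Charlie 9·4=36, Elton→Charlie 6·24=144. Service 882; fixed 489; total 1371.
{Alpha, Charlie}: service 759 + fixed 674 = 1433
{Alpha, Bravo, Charlie}: Ashby→Bravo 9·21=189, Brent→Bravo 3·15=45, Calder→Alpha 10·17=170, Vance→Alpha 7·4=28, Elton→Charlie 6·24=144. Service 576; fixed 1432; total 2008.
No other subset beats 968.

Minimum total cost: 968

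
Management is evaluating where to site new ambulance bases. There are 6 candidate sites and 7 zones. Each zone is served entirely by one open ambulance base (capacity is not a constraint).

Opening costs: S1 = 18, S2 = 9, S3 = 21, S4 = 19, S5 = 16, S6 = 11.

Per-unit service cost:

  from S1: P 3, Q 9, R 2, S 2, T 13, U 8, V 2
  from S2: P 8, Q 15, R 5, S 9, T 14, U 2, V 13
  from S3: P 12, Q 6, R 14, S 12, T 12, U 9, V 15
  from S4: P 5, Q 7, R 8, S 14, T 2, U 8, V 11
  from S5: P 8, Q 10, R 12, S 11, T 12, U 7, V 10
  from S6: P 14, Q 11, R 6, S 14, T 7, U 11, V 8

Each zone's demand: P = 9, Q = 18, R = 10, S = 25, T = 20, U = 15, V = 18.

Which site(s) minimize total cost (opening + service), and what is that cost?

Open S1, S2 and S4; minimum total cost 375.

For any fixed open set, each zone goes to its cheapest open site; total = fixed + service.
{S1, S2, S4}: P→S1 3·9=27, Q→S4 7·18=126, R→S1 2·10=20, S→S1 2·25=50, T→S4 2·20=40, U→S2 2·15=30, V→S1 2·18=36. Service 329; fixed 46; total 375.
{S1, S2, S3, S4}: service 311 + fixed 67 = 378
{S1, S2, S4, S6}: service 329 + fixed 57 = 386
{S1, S2, S3, S4, S5, S6}: service 311 + fixed 94 = 405
No other subset beats 375.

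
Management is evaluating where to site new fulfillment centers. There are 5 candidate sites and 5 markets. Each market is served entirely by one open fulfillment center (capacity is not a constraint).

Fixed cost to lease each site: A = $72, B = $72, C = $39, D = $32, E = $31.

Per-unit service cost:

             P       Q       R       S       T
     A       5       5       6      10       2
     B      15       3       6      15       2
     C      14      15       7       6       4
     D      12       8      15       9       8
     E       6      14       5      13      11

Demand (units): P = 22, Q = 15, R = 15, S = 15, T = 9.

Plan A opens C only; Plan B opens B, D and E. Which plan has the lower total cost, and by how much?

Plan A: {C}: P→C 14·22=308, Q→C 15·15=225, R→C 7·15=105, S→C 6·15=90, T→C 4·9=36. Service 764; fixed 39; total 803.
Plan B: {B, D, E}: P→E 6·22=132, Q→B 3·15=45, R→E 5·15=75, S→D 9·15=135, T→B 2·9=18. Service 405; fixed 135; total 540.
Difference: |803 − 540| = 263.

Plan B is cheaper by 263.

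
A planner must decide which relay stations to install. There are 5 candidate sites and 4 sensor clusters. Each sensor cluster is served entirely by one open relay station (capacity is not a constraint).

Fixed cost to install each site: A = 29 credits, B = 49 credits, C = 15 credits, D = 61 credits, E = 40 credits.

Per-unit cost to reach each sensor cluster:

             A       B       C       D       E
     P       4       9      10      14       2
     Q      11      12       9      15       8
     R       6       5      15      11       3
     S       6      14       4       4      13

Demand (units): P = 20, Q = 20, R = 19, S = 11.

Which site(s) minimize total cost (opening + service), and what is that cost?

Open C and E; minimum total cost 356.

For any fixed open set, each sensor cluster goes to its cheapest open site; total = fixed + service.
{C, E}: P→E 2·20=40, Q→E 8·20=160, R→E 3·19=57, S→C 4·11=44. Service 301; fixed 55; total 356.
{A, C, E}: service 301 + fixed 84 = 385
{A, E}: P→E 2·20=40, Q→E 8·20=160, R→E 3·19=57, S→A 6·11=66. Service 323; fixed 69; total 392.
{A, B, C, D, E}: service 301 + fixed 194 = 495
No other subset beats 356.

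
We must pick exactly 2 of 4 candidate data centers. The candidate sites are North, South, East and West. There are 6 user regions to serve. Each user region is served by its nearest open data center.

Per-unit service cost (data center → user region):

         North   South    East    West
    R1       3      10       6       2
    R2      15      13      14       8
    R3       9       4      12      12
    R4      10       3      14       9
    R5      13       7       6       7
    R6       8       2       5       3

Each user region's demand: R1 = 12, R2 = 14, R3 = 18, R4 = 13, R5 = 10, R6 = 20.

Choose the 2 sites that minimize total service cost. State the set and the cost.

Choose South and West; total service cost 357.

With exactly 2 open, each user region uses its cheapest among the chosen.
{South, West}: R1→West 2·12=24, R2→West 8·14=112, R3→South 4·18=72, R4→South 3·13=39, R5→South 7·10=70, R6→South 2·20=40. Service cost 357.
{North, South}: service cost 439
{South, East}: service cost 465
Among all 6 size-2 choices, {South, West} is lowest.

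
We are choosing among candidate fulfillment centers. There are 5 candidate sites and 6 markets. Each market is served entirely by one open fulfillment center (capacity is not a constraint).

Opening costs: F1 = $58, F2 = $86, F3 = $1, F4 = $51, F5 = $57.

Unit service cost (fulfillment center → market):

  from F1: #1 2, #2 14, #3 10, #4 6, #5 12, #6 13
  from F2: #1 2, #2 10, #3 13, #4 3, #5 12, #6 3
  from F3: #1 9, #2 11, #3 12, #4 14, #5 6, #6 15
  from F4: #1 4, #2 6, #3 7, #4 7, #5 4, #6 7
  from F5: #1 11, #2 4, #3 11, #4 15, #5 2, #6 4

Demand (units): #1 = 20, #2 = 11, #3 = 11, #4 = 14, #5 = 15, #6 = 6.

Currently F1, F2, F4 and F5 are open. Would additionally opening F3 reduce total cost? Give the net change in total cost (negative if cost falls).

No — net change +1 (cost rises by 1).

Current service cost with {F1, F2, F4, F5}: 251.
Adding F3: each market re-picks its cheapest; new service cost 251, saving 0.
Extra fixed cost: 1. Net change = 1 − 0 = 1.
(Totals: 503 → 504.)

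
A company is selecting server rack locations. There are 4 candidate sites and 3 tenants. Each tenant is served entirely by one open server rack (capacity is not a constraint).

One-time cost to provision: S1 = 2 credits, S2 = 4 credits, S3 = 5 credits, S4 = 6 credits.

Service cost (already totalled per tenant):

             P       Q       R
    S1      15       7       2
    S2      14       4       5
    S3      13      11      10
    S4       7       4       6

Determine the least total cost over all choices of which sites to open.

Minimum total cost: 21

For any fixed open set, each tenant goes to its cheapest open site; total = fixed + service.
{S1, S4}: P→S4 7, Q→S4 4, R→S1 2. Service 13; fixed 8; total 21.
{S4}: service 17 + fixed 6 = 23
{S1, S2, S4}: P→S4 7, Q→S2 4, R→S1 2. Service 13; fixed 12; total 25.
{S1, S2, S3, S4}: service 13 + fixed 17 = 30
No other subset beats 21.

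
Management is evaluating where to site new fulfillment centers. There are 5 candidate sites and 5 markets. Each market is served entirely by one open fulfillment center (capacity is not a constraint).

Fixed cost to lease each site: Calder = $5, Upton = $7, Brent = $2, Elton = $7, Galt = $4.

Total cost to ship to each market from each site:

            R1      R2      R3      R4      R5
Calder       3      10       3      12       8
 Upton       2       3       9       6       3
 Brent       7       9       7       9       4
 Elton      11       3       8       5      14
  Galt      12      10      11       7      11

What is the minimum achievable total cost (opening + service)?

Minimum total cost: 29

For any fixed open set, each market goes to its cheapest open site; total = fixed + service.
{Calder, Upton}: R1→Upton 2, R2→Upton 3, R3→Calder 3, R4→Upton 6, R5→Upton 3. Service 17; fixed 12; total 29.
{Upton}: service 23 + fixed 7 = 30
{Upton, Brent}: R1→Upton 2, R2→Upton 3, R3→Brent 7, R4→Upton 6, R5→Upton 3. Service 21; fixed 9; total 30.
{Calder, Upton, Brent, Elton, Galt}: service 16 + fixed 25 = 41
No other subset beats 29.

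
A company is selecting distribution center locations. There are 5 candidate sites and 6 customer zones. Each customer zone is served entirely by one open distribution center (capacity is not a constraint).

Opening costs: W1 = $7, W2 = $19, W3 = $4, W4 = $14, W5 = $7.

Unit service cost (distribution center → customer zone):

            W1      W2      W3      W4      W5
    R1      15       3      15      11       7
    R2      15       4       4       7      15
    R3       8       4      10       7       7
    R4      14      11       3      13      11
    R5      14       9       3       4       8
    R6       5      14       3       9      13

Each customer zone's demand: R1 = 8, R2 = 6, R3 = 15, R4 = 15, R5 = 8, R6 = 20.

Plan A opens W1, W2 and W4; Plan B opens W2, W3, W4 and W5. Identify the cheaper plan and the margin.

Plan B is cheaper by 164.

Plan A: {W1, W2, W4}: R1→W2 3·8=24, R2→W2 4·6=24, R3→W2 4·15=60, R4→W2 11·15=165, R5→W4 4·8=32, R6→W1 5·20=100. Service 405; fixed 40; total 445.
Plan B: {W2, W3, W4, W5}: R1→W2 3·8=24, R2→W2 4·6=24, R3→W2 4·15=60, R4→W3 3·15=45, R5→W3 3·8=24, R6→W3 3·20=60. Service 237; fixed 44; total 281.
Difference: |445 − 281| = 164.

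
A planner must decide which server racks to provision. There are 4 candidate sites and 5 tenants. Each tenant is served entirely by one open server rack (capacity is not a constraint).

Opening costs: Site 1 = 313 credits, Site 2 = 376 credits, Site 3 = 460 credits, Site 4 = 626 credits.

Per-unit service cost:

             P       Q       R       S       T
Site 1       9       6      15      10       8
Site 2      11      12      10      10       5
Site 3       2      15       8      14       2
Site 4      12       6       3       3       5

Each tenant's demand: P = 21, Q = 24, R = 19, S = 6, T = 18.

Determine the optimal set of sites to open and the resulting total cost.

For any fixed open set, each tenant goes to its cheapest open site; total = fixed + service.
{Site 3}: P→Site 3 2·21=42, Q→Site 3 15·24=360, R→Site 3 8·19=152, S→Site 3 14·6=84, T→Site 3 2·18=36. Service 674; fixed 460; total 1134.
{Site 1}: service 822 + fixed 313 = 1135
{Site 4}: service 561 + fixed 626 = 1187
{Site 1, Site 2, Site 3, Site 4}: P→Site 3 2·21=42, Q→Site 1 6·24=144, R→Site 4 3·19=57, S→Site 4 3·6=18, T→Site 3 2·18=36. Service 297; fixed 1775; total 2072.
(All 15 nonempty subsets were checked; Site 3 only is lowest.)

Open Site 3 only; minimum total cost 1134.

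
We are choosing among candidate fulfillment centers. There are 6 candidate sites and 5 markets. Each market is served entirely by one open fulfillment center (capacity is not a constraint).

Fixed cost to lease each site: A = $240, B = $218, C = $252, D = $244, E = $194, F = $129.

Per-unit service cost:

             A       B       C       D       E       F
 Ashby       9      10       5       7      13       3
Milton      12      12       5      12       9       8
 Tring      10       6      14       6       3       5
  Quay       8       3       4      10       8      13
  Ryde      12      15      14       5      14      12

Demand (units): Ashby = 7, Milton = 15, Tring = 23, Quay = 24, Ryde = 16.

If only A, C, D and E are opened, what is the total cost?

Each market is assigned to its cheapest site among the open ones.
{A, C, D, E}: Ashby→C 5·7=35, Milton→C 5·15=75, Tring→E 3·23=69, Quay→C 4·24=96, Ryde→D 5·16=80. Service 355; fixed 930; total 1285.

Total cost: 1285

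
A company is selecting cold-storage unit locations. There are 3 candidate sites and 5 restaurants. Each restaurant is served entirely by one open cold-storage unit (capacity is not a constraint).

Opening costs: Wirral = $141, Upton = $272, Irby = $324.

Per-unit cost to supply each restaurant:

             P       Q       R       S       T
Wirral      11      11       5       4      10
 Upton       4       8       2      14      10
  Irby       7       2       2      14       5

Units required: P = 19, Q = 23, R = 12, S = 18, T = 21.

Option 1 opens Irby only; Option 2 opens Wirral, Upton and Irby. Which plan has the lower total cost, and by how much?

Option 1 is cheaper by 176.

Option 1: {Irby}: P→Irby 7·19=133, Q→Irby 2·23=46, R→Irby 2·12=24, S→Irby 14·18=252, T→Irby 5·21=105. Service 560; fixed 324; total 884.
Option 2: {Wirral, Upton, Irby}: P→Upton 4·19=76, Q→Irby 2·23=46, R→Upton 2·12=24, S→Wirral 4·18=72, T→Irby 5·21=105. Service 323; fixed 737; total 1060.
Difference: |884 − 1060| = 176.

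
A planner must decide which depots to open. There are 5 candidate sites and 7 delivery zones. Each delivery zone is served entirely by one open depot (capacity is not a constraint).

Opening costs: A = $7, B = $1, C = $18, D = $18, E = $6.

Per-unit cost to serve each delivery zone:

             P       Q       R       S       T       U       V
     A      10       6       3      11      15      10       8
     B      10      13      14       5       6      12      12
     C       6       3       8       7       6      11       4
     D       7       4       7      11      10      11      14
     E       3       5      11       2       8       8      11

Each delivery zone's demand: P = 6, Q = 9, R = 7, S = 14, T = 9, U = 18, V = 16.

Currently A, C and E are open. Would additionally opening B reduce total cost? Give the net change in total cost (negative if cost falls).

No — net change +1 (cost rises by 1).

Current service cost with {A, C, E}: 356.
Adding B: each delivery zone re-picks its cheapest; new service cost 356, saving 0.
Extra fixed cost: 1. Net change = 1 − 0 = 1.
(Totals: 387 → 388.)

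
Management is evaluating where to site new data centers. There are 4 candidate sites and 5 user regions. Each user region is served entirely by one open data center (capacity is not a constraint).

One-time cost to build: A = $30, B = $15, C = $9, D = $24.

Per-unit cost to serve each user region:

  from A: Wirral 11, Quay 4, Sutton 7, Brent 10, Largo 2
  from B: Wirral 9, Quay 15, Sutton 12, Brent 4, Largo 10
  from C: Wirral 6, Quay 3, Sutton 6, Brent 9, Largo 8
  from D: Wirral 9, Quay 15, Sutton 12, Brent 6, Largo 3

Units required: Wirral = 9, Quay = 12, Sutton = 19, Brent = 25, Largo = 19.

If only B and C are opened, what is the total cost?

Total cost: 480

Each user region is assigned to its cheapest site among the open ones.
{B, C}: Wirral→C 6·9=54, Quay→C 3·12=36, Sutton→C 6·19=114, Brent→B 4·25=100, Largo→C 8·19=152. Service 456; fixed 24; total 480.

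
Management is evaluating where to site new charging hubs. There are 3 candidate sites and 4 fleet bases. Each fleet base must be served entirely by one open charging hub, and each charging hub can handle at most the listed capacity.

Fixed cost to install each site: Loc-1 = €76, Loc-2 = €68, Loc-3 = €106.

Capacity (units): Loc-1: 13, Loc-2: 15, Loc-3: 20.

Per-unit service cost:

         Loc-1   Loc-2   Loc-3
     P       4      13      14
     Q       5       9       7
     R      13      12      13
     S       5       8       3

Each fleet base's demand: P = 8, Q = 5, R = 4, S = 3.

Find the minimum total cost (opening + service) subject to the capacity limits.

Minimum total cost: 273

Open {Loc-1, Loc-2}: P→Loc-1 4·8=32, Q→Loc-1 5·5=25, R→Loc-2 12·4=48, S→Loc-2 8·3=24.
Loads: Loc-1 carries 13/13, Loc-2 carries 7/15. Service 129; fixed 144; total 273.
Next best feasible plan costs 284.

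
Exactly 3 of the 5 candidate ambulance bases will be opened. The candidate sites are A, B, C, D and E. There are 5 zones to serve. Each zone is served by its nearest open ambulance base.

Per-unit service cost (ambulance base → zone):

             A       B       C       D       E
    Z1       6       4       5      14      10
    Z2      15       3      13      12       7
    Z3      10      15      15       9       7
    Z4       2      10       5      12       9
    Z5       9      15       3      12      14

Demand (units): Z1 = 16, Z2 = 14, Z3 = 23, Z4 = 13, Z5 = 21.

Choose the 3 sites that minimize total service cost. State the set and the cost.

With exactly 3 open, each zone uses its cheapest among the chosen.
{B, C, E}: Z1→B 4·16=64, Z2→B 3·14=42, Z3→E 7·23=161, Z4→C 5·13=65, Z5→C 3·21=63. Service cost 395.
{A, B, C}: service cost 425
{A, C, E}: service cost 428
Among all 10 size-3 choices, {B, C, E} is lowest.

Choose B, C and E; total service cost 395.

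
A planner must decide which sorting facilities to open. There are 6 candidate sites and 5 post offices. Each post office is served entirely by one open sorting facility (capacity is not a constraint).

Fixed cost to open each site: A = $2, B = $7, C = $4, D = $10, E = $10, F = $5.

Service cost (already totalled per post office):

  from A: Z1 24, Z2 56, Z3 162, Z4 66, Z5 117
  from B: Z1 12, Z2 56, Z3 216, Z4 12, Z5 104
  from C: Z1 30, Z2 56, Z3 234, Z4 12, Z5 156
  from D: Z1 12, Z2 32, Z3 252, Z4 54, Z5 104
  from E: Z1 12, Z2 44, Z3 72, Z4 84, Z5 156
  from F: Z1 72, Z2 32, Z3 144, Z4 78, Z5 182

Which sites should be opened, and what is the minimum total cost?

For any fixed open set, each post office goes to its cheapest open site; total = fixed + service.
{B, E, F}: Z1→B 12, Z2→F 32, Z3→E 72, Z4→B 12, Z5→B 104. Service 232; fixed 22; total 254.
{A, B, E, F}: service 232 + fixed 24 = 256
{C, D, E}: service 232 + fixed 24 = 256
{A, B, C, D, E, F}: service 232 + fixed 38 = 270
No other subset beats 254.

Open B, E and F; minimum total cost 254.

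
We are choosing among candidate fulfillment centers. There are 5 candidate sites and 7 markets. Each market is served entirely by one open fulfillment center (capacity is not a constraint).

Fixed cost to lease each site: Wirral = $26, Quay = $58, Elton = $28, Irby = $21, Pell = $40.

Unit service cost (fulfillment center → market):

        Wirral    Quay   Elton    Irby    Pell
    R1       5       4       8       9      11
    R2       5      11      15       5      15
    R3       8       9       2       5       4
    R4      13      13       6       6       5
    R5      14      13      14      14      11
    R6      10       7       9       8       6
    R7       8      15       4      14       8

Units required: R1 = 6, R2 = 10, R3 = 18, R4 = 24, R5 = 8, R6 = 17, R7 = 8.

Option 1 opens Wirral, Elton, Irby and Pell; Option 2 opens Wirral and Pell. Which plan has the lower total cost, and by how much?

Option 1: {Wirral, Elton, Irby, Pell}: R1→Wirral 5·6=30, R2→Wirral 5·10=50, R3→Elton 2·18=36, R4→Pell 5·24=120, R5→Pell 11·8=88, R6→Pell 6·17=102, R7→Elton 4·8=32. Service 458; fixed 115; total 573.
Option 2: {Wirral, Pell}: R1→Wirral 5·6=30, R2→Wirral 5·10=50, R3→Pell 4·18=72, R4→Pell 5·24=120, R5→Pell 11·8=88, R6→Pell 6·17=102, R7→Wirral 8·8=64. Service 526; fixed 66; total 592.
Difference: |573 − 592| = 19.

Option 1 is cheaper by 19.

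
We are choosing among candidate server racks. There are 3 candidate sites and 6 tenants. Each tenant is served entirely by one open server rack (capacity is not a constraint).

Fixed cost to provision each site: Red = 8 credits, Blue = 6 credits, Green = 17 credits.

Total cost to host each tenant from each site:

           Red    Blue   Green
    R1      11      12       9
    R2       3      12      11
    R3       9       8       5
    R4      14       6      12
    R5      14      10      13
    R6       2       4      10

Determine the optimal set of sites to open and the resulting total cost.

Open Red and Blue; minimum total cost 54.

For any fixed open set, each tenant goes to its cheapest open site; total = fixed + service.
{Red, Blue}: R1→Red 11, R2→Red 3, R3→Blue 8, R4→Blue 6, R5→Blue 10, R6→Red 2. Service 40; fixed 14; total 54.
{Blue}: R1→Blue 12, R2→Blue 12, R3→Blue 8, R4→Blue 6, R5→Blue 10, R6→Blue 4. Service 52; fixed 6; total 58.
{Red}: R1→Red 11, R2→Red 3, R3→Red 9, R4→Red 14, R5→Red 14, R6→Red 2. Service 53; fixed 8; total 61.
{Red, Blue, Green}: service 35 + fixed 31 = 66
No other subset beats 54.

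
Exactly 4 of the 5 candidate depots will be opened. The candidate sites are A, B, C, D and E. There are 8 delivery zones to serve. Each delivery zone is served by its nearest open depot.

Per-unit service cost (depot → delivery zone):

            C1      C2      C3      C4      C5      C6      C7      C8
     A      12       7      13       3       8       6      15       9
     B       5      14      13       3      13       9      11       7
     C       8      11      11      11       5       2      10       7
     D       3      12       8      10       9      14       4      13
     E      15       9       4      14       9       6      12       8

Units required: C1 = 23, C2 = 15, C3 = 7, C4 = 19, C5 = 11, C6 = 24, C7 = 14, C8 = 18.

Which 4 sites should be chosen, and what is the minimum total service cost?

Choose A, C, D and E; total service cost 544.

With exactly 4 open, each delivery zone uses its cheapest among the chosen.
{A, C, D, E}: C1→D 3·23=69, C2→A 7·15=105, C3→E 4·7=28, C4→A 3·19=57, C5→C 5·11=55, C6→C 2·24=48, C7→D 4·14=56, C8→C 7·18=126. Service cost 544.
{A, B, C, D}: service cost 572
{B, C, D, E}: service cost 574
Among all 5 size-4 choices, {A, C, D, E} is lowest.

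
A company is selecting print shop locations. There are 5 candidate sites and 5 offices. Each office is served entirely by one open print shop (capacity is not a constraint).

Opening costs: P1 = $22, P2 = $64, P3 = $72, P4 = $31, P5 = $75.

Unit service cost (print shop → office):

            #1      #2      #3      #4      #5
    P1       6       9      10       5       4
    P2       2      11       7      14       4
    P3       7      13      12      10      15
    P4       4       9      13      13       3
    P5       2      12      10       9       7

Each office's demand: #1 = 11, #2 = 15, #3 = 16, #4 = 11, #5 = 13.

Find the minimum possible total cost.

For any fixed open set, each office goes to its cheapest open site; total = fixed + service.
{P1, P2}: #1→P2 2·11=22, #2→P1 9·15=135, #3→P2 7·16=112, #4→P1 5·11=55, #5→P1 4·13=52. Service 376; fixed 86; total 462.
{P1, P2, P4}: #1→P2 2·11=22, #2→P1 9·15=135, #3→P2 7·16=112, #4→P1 5·11=55, #5→P4 3·13=39. Service 363; fixed 117; total 480.
{P1, P4}: #1→P4 4·11=44, #2→P1 9·15=135, #3→P1 10·16=160, #4→P1 5·11=55, #5→P4 3·13=39. Service 433; fixed 53; total 486.
{P1, P2, P3, P4, P5}: #1→P2 2·11=22, #2→P1 9·15=135, #3→P2 7·16=112, #4→P1 5·11=55, #5→P4 3·13=39. Service 363; fixed 264; total 627.
No other subset beats 462.

Minimum total cost: 462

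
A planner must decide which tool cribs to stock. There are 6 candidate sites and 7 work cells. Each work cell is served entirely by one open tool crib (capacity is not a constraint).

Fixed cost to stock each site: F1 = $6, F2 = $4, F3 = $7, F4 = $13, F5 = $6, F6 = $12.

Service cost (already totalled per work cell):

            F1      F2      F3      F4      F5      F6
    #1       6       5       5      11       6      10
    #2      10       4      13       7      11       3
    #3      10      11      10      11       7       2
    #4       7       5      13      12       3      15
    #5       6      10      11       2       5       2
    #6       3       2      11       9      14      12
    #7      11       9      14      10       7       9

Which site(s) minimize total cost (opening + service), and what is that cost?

For any fixed open set, each work cell goes to its cheapest open site; total = fixed + service.
{F2, F5}: #1→F2 5, #2→F2 4, #3→F5 7, #4→F5 3, #5→F5 5, #6→F2 2, #7→F5 7. Service 33; fixed 10; total 43.
{F2, F6}: service 28 + fixed 16 = 44
{F2, F5, F6}: service 24 + fixed 22 = 46
{F1, F2, F3, F4, F5, F6}: #1→F2 5, #2→F6 3, #3→F6 2, #4→F5 3, #5→F4 2, #6→F2 2, #7→F5 7. Service 24; fixed 48; total 72.
No other subset beats 43.

Open F2 and F5; minimum total cost 43.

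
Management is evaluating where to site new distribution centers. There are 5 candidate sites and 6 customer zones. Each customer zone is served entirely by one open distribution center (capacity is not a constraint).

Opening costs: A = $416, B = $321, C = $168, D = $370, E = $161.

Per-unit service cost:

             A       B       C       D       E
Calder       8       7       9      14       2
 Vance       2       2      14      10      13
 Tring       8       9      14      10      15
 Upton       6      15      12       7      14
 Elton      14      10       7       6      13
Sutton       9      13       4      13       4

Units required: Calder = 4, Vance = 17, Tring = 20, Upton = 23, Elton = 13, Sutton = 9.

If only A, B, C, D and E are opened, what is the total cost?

Each customer zone is assigned to its cheapest site among the open ones.
{A, B, C, D, E}: Calder→E 2·4=8, Vance→A 2·17=34, Tring→A 8·20=160, Upton→A 6·23=138, Elton→D 6·13=78, Sutton→C 4·9=36. Service 454; fixed 1436; total 1890.

Total cost: 1890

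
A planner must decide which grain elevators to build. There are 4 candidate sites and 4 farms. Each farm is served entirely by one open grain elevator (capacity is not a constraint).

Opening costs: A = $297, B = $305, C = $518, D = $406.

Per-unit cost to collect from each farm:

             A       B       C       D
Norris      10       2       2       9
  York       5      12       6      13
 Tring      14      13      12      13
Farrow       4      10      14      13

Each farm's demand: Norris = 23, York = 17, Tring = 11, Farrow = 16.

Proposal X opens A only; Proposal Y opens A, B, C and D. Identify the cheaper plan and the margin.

Proposal X: {A}: Norris→A 10·23=230, York→A 5·17=85, Tring→A 14·11=154, Farrow→A 4·16=64. Service 533; fixed 297; total 830.
Proposal Y: {A, B, C, D}: Norris→B 2·23=46, York→A 5·17=85, Tring→C 12·11=132, Farrow→A 4·16=64. Service 327; fixed 1526; total 1853.
Difference: |830 − 1853| = 1023.

Proposal X is cheaper by 1023.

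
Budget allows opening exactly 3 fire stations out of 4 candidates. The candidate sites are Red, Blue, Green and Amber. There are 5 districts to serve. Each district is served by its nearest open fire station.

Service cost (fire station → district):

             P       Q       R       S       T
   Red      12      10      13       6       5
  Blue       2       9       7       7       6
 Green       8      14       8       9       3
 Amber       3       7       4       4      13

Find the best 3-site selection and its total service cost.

Choose Blue, Green and Amber; total service cost 20.

With exactly 3 open, each district uses its cheapest among the chosen.
{Blue, Green, Amber}: P→Blue 2, Q→Amber 7, R→Amber 4, S→Amber 4, T→Green 3. Service cost 20.
{Red, Green, Amber}: service cost 21
{Red, Blue, Amber}: service cost 22
Among all 4 size-3 choices, {Blue, Green, Amber} is lowest.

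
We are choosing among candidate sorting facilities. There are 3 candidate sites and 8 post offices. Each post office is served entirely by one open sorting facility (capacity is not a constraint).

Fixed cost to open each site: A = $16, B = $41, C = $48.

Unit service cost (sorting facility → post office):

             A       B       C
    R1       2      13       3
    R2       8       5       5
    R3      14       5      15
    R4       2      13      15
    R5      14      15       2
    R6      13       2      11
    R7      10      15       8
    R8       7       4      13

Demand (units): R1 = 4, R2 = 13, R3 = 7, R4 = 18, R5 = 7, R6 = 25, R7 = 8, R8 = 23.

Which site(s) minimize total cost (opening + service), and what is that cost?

Open A, B and C; minimum total cost 469.

For any fixed open set, each post office goes to its cheapest open site; total = fixed + service.
{A, B, C}: R1→A 2·4=8, R2→B 5·13=65, R3→B 5·7=35, R4→A 2·18=36, R5→C 2·7=14, R6→B 2·25=50, R7→C 8·8=64, R8→B 4·23=92. Service 364; fixed 105; total 469.
{A, B}: service 464 + fixed 57 = 521
{B, C}: service 566 + fixed 89 = 655
{A}: R1→A 2·4=8, R2→A 8·13=104, R3→A 14·7=98, R4→A 2·18=36, R5→A 14·7=98, R6→A 13·25=325, R7→A 10·8=80, R8→A 7·23=161. Service 910; fixed 16; total 926.
No other subset beats 469.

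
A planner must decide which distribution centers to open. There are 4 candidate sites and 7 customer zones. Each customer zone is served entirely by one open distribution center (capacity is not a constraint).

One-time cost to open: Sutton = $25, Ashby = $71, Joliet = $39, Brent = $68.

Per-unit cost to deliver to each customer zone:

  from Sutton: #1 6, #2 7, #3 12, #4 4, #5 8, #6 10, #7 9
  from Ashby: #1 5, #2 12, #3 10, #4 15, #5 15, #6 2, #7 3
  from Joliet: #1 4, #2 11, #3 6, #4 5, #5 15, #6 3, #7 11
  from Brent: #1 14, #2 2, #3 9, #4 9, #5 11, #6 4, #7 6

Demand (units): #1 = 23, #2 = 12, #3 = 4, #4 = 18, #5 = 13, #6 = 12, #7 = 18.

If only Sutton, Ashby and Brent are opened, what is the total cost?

Each customer zone is assigned to its cheapest site among the open ones.
{Sutton, Ashby, Brent}: #1→Ashby 5·23=115, #2→Brent 2·12=24, #3→Brent 9·4=36, #4→Sutton 4·18=72, #5→Sutton 8·13=104, #6→Ashby 2·12=24, #7→Ashby 3·18=54. Service 429; fixed 164; total 593.

Total cost: 593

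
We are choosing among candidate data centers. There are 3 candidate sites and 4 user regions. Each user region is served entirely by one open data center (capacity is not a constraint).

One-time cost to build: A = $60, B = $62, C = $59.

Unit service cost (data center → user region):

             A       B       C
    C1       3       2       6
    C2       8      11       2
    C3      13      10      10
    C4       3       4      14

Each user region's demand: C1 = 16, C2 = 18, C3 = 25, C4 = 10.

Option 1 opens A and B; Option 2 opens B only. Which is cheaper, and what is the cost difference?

Option 1 is cheaper by 4.

Option 1: {A, B}: C1→B 2·16=32, C2→A 8·18=144, C3→B 10·25=250, C4→A 3·10=30. Service 456; fixed 122; total 578.
Option 2: {B}: C1→B 2·16=32, C2→B 11·18=198, C3→B 10·25=250, C4→B 4·10=40. Service 520; fixed 62; total 582.
Difference: |578 − 582| = 4.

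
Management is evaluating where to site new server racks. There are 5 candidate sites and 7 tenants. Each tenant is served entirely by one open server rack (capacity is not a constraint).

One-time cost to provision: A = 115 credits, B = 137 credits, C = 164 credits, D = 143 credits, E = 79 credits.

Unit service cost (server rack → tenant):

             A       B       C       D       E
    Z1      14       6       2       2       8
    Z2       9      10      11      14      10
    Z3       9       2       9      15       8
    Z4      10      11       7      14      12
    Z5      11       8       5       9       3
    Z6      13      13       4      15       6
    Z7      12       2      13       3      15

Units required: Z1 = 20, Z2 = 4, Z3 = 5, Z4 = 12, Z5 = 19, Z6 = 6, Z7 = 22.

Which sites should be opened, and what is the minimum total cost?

Open B and C; minimum total cost 638.

For any fixed open set, each tenant goes to its cheapest open site; total = fixed + service.
{B, C}: Z1→C 2·20=40, Z2→B 10·4=40, Z3→B 2·5=10, Z4→C 7·12=84, Z5→C 5·19=95, Z6→C 4·6=24, Z7→B 2·22=44. Service 337; fixed 301; total 638.
{D, E}: service 423 + fixed 222 = 645
{B, E}: service 439 + fixed 216 = 655
{A, B, C, D, E}: service 295 + fixed 638 = 933
No other subset beats 638.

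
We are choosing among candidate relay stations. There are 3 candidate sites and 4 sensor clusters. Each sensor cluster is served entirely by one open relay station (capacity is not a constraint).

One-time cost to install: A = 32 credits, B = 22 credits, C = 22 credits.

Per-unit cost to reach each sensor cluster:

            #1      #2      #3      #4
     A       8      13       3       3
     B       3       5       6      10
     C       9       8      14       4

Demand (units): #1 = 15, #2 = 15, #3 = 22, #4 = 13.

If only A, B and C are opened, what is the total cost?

Total cost: 301

Each sensor cluster is assigned to its cheapest site among the open ones.
{A, B, C}: #1→B 3·15=45, #2→B 5·15=75, #3→A 3·22=66, #4→A 3·13=39. Service 225; fixed 76; total 301.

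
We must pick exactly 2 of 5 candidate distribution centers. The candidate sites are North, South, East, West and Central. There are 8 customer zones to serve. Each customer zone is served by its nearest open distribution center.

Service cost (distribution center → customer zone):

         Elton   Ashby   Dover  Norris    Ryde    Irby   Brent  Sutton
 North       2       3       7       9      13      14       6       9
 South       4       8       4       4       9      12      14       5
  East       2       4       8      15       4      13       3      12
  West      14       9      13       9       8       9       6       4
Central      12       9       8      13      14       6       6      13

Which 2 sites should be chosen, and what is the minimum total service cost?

With exactly 2 open, each customer zone uses its cheapest among the chosen.
{South, East}: Elton→East 2, Ashby→East 4, Dover→South 4, Norris→South 4, Ryde→East 4, Irby→South 12, Brent→East 3, Sutton→South 5. Service cost 38.
{East, West}: service cost 43
{North, South}: service cost 45
Among all 10 size-2 choices, {South, East} is lowest.

Choose South and East; total service cost 38.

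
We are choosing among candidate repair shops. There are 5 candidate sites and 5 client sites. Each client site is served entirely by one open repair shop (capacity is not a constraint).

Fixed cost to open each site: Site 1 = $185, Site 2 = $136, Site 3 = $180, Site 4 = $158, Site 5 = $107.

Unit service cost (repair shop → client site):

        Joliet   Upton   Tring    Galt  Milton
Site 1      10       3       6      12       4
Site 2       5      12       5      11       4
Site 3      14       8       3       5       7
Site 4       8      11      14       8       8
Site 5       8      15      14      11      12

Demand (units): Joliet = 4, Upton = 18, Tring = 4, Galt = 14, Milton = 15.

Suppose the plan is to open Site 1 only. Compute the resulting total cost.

Each client site is assigned to its cheapest site among the open ones.
{Site 1}: Joliet→Site 1 10·4=40, Upton→Site 1 3·18=54, Tring→Site 1 6·4=24, Galt→Site 1 12·14=168, Milton→Site 1 4·15=60. Service 346; fixed 185; total 531.

Total cost: 531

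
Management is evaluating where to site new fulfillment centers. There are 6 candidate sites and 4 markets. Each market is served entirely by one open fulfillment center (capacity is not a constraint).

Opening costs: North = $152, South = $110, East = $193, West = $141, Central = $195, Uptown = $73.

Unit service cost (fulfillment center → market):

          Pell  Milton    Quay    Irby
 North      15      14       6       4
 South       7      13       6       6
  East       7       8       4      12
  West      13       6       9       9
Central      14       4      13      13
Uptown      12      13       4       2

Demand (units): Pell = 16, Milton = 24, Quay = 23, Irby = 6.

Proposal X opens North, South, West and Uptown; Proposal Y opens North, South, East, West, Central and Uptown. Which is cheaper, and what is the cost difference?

Proposal X: {North, South, West, Uptown}: Pell→South 7·16=112, Milton→West 6·24=144, Quay→Uptown 4·23=92, Irby→Uptown 2·6=12. Service 360; fixed 476; total 836.
Proposal Y: {North, South, East, West, Central, Uptown}: Pell→South 7·16=112, Milton→Central 4·24=96, Quay→East 4·23=92, Irby→Uptown 2·6=12. Service 312; fixed 864; total 1176.
Difference: |836 − 1176| = 340.

Proposal X is cheaper by 340.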